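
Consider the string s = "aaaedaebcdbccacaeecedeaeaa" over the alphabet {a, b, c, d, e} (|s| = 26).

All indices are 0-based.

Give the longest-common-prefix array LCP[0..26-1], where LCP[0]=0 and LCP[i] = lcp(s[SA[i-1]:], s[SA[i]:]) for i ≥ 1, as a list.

rank | idx | suffix
   0 |  25 | a
   1 |  24 | aa
   2 |   0 | aaaedaebcdbccacaeecedeaeaa
   3 |   1 | aaedaebcdbccacaeecedeaeaa
   4 |  13 | acaeecedeaeaa
   5 |  22 | aeaa
   6 |   5 | aebcdbccacaeecedeaeaa
   7 |   2 | aedaebcdbccacaeecedeaeaa
   8 |  15 | aeecedeaeaa
   9 |  10 | bccacaeecedeaeaa
  10 |   7 | bcdbccacaeecedeaeaa
  11 |  12 | cacaeecedeaeaa
  12 |  14 | caeecedeaeaa
  13 |  11 | ccacaeecedeaeaa
  14 |   8 | cdbccacaeecedeaeaa
  15 |  18 | cedeaeaa
  16 |   4 | daebcdbccacaeecedeaeaa
  17 |   9 | dbccacaeecedeaeaa
  18 |  20 | deaeaa
  19 |  23 | eaa
  20 |  21 | eaeaa
  21 |   6 | ebcdbccacaeecedeaeaa
  22 |  17 | ecedeaeaa
  23 |   3 | edaebcdbccacaeecedeaeaa
  24 |  19 | edeaeaa
  25 |  16 | eecedeaeaa

SA = [25, 24, 0, 1, 13, 22, 5, 2, 15, 10, 7, 12, 14, 11, 8, 18, 4, 9, 20, 23, 21, 6, 17, 3, 19, 16]
i: (SA[i-1],SA[i]) lcp shared
  1: (25,24) 1 'a'
  2: (24,0) 2 'aa'
  3: (0,1) 2 'aa'
  4: (1,13) 1 'a'
  5: (13,22) 1 'a'
  6: (22,5) 2 'ae'
  7: (5,2) 2 'ae'
  8: (2,15) 2 'ae'
  9: (15,10) 0 ''
  10: (10,7) 2 'bc'
  11: (7,12) 0 ''
  12: (12,14) 2 'ca'
  13: (14,11) 1 'c'
  14: (11,8) 1 'c'
  15: (8,18) 1 'c'
  16: (18,4) 0 ''
  17: (4,9) 1 'd'
  18: (9,20) 1 'd'
  19: (20,23) 0 ''
  20: (23,21) 2 'ea'
  21: (21,6) 1 'e'
  22: (6,17) 1 'e'
  23: (17,3) 1 'e'
  24: (3,19) 2 'ed'
  25: (19,16) 1 'e'

[0, 1, 2, 2, 1, 1, 2, 2, 2, 0, 2, 0, 2, 1, 1, 1, 0, 1, 1, 0, 2, 1, 1, 1, 2, 1]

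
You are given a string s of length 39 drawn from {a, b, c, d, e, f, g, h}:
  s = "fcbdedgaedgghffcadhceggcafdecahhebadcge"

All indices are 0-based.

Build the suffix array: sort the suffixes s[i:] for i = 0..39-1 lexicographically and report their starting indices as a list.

rank | idx | suffix
   0 |  34 | adcge
   1 |  16 | adhceggcafdecahhebadcge
   2 |   7 | aedgghffcadhceggcafdecahhebadcge
   3 |  24 | afdecahhebadcge
   4 |  29 | ahhebadcge
   5 |  33 | badcge
   6 |   2 | bdedgaedgghffcadhceggcafdecahhebadcge
   7 |  15 | cadhceggcafdecahhebadcge
   8 |  23 | cafdecahhebadcge
   9 |  28 | cahhebadcge
  10 |   1 | cbdedgaedgghffcadhceggcafdecahhebadcge
  11 |  19 | ceggcafdecahhebadcge
  12 |  36 | cge
  13 |  35 | dcge
  14 |  26 | decahhebadcge
  15 |   3 | dedgaedgghffcadhceggcafdecahhebadcge
  16 |   5 | dgaedgghffcadhceggcafdecahhebadcge
  17 |   9 | dgghffcadhceggcafdecahhebadcge
  18 |  17 | dhceggcafdecahhebadcge
  19 |  38 | e
  20 |  32 | ebadcge
  21 |  27 | ecahhebadcge
  22 |   4 | edgaedgghffcadhceggcafdecahhebadcge
  23 |   8 | edgghffcadhceggcafdecahhebadcge
  24 |  20 | eggcafdecahhebadcge
  25 |  14 | fcadhceggcafdecahhebadcge
  26 |   0 | fcbdedgaedgghffcadhceggcafdecahhebadcge
  27 |  25 | fdecahhebadcge
  28 |  13 | ffcadhceggcafdecahhebadcge
  29 |   6 | gaedgghffcadhceggcafdecahhebadcge
  30 |  22 | gcafdecahhebadcge
  31 |  37 | ge
  32 |  21 | ggcafdecahhebadcge
  33 |  10 | gghffcadhceggcafdecahhebadcge
  34 |  11 | ghffcadhceggcafdecahhebadcge
  35 |  18 | hceggcafdecahhebadcge
  36 |  31 | hebadcge
  37 |  12 | hffcadhceggcafdecahhebadcge
  38 |  30 | hhebadcge

[34, 16, 7, 24, 29, 33, 2, 15, 23, 28, 1, 19, 36, 35, 26, 3, 5, 9, 17, 38, 32, 27, 4, 8, 20, 14, 0, 25, 13, 6, 22, 37, 21, 10, 11, 18, 31, 12, 30]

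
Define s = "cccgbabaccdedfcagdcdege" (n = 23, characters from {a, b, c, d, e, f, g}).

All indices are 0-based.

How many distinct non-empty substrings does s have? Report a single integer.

254

rank | idx | suffix
   0 |   5 | abaccdedfcagdcdege
   1 |   7 | accdedfcagdcdege
   2 |  15 | agdcdege
   3 |   4 | babaccdedfcagdcdege
   4 |   6 | baccdedfcagdcdege
   5 |  14 | cagdcdege
   6 |   0 | cccgbabaccdedfcagdcdege
   7 |   8 | ccdedfcagdcdege
   8 |   1 | ccgbabaccdedfcagdcdege
   9 |   9 | cdedfcagdcdege
  10 |  18 | cdege
  11 |   2 | cgbabaccdedfcagdcdege
  12 |  17 | dcdege
  13 |  10 | dedfcagdcdege
  14 |  19 | dege
  15 |  12 | dfcagdcdege
  16 |  22 | e
  17 |  11 | edfcagdcdege
  18 |  20 | ege
  19 |  13 | fcagdcdege
  20 |   3 | gbabaccdedfcagdcdege
  21 |  16 | gdcdege
  22 |  21 | ge

SA = [5, 7, 15, 4, 6, 14, 0, 8, 1, 9, 18, 2, 17, 10, 19, 12, 22, 11, 20, 13, 3, 16, 21]
rank  pair      lcp
   1  s[5:],s[7:]  1  'a'
   2  s[7:],s[15:]  1  'a'
   3  s[15:],s[4:]  0  ''
   4  s[4:],s[6:]  2  'ba'
   5  s[6:],s[14:]  0  ''
   6  s[14:],s[0:]  1  'c'
   7  s[0:],s[8:]  2  'cc'
   8  s[8:],s[1:]  2  'cc'
   9  s[1:],s[9:]  1  'c'
  10  s[9:],s[18:]  3  'cde'
  11  s[18:],s[2:]  1  'c'
  12  s[2:],s[17:]  0  ''
  13  s[17:],s[10:]  1  'd'
  14  s[10:],s[19:]  2  'de'
  15  s[19:],s[12:]  1  'd'
  16  s[12:],s[22:]  0  ''
  17  s[22:],s[11:]  1  'e'
  18  s[11:],s[20:]  1  'e'
  19  s[20:],s[13:]  0  ''
  20  s[13:],s[3:]  0  ''
  21  s[3:],s[16:]  1  'g'
  22  s[16:],s[21:]  1  'g'

n(n+1)/2 = 23·24/2 = 276
Σ LCP = 0 + 1 + 1 + 0 + 2 + 0 + 1 + 2 + 2 + 1 + 3 + 1 + 0 + 1 + 2 + 1 + 0 + 1 + 1 + 0 + 0 + 1 + 1 = 22
distinct = 276 − 22 = 254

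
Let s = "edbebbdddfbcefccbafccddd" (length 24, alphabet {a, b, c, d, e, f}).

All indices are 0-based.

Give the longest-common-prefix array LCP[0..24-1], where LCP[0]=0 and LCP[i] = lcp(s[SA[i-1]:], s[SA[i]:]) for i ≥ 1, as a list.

[0, 0, 1, 1, 1, 1, 0, 1, 2, 1, 1, 0, 1, 1, 2, 3, 2, 1, 0, 1, 1, 0, 1, 3]

rank | idx | suffix
   0 |  17 | afccddd
   1 |  16 | bafccddd
   2 |   4 | bbdddfbcefccbafccddd
   3 |  10 | bcefccbafccddd
   4 |   5 | bdddfbcefccbafccddd
   5 |   2 | bebbdddfbcefccbafccddd
   6 |  15 | cbafccddd
   7 |  14 | ccbafccddd
   8 |  19 | ccddd
   9 |  20 | cddd
  10 |  11 | cefccbafccddd
  11 |  23 | d
  12 |   1 | dbebbdddfbcefccbafccddd
  13 |  22 | dd
  14 |  21 | ddd
  15 |   6 | dddfbcefccbafccddd
  16 |   7 | ddfbcefccbafccddd
  17 |   8 | dfbcefccbafccddd
  18 |   3 | ebbdddfbcefccbafccddd
  19 |   0 | edbebbdddfbcefccbafccddd
  20 |  12 | efccbafccddd
  21 |   9 | fbcefccbafccddd
  22 |  13 | fccbafccddd
  23 |  18 | fccddd

SA = [17, 16, 4, 10, 5, 2, 15, 14, 19, 20, 11, 23, 1, 22, 21, 6, 7, 8, 3, 0, 12, 9, 13, 18]
i: (SA[i-1],SA[i]) lcp shared
  1: (17,16) 0 ''
  2: (16,4) 1 'b'
  3: (4,10) 1 'b'
  4: (10,5) 1 'b'
  5: (5,2) 1 'b'
  6: (2,15) 0 ''
  7: (15,14) 1 'c'
  8: (14,19) 2 'cc'
  9: (19,20) 1 'c'
  10: (20,11) 1 'c'
  11: (11,23) 0 ''
  12: (23,1) 1 'd'
  13: (1,22) 1 'd'
  14: (22,21) 2 'dd'
  15: (21,6) 3 'ddd'
  16: (6,7) 2 'dd'
  17: (7,8) 1 'd'
  18: (8,3) 0 ''
  19: (3,0) 1 'e'
  20: (0,12) 1 'e'
  21: (12,9) 0 ''
  22: (9,13) 1 'f'
  23: (13,18) 3 'fcc'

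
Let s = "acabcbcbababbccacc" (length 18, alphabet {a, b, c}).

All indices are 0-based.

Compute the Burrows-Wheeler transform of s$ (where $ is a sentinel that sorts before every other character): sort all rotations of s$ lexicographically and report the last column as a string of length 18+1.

rank  rotation             last
    0  $acabcbcbababbccacc  c
    1  ababbccacc$acabcbcb  b
    2  abbccacc$acabcbcbab  b
    3  abcbcbababbccacc$ac  c
    4  acabcbcbababbccacc$  $
    5  acc$acabcbcbababbcc  c
    6  bababbccacc$acabcbc  c
    7  babbccacc$acabcbcba  a
    8  bbccacc$acabcbcbaba  a
    9  bcbababbccacc$acabc  c
   10  bcbcbababbccacc$aca  a
   11  bccacc$acabcbcbabab  b
   12  c$acabcbcbababbccac  c
   13  cabcbcbababbccacc$a  a
   14  cacc$acabcbcbababbc  c
   15  cbababbccacc$acabcb  b
   16  cbcbababbccacc$acab  b
   17  cc$acabcbcbababbcca  a
   18  ccacc$acabcbcbababb  b

cbbc$ccaacabcacbbab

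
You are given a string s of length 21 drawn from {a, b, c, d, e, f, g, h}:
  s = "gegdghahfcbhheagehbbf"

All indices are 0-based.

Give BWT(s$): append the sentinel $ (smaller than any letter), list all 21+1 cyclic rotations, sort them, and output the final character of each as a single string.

rank  rotation                last
    0  $gegdghahfcbhheagehbbf  f
    1  agehbbf$gegdghahfcbhhe  e
    2  ahfcbhheagehbbf$gegdgh  h
    3  bbf$gegdghahfcbhheageh  h
    4  bf$gegdghahfcbhheagehb  b
    5  bhheagehbbf$gegdghahfc  c
    6  cbhheagehbbf$gegdghahf  f
    7  dghahfcbhheagehbbf$geg  g
    8  eagehbbf$gegdghahfcbhh  h
    9  egdghahfcbhheagehbbf$g  g
   10  ehbbf$gegdghahfcbhheag  g
   11  f$gegdghahfcbhheagehbb  b
   12  fcbhheagehbbf$gegdghah  h
   13  gdghahfcbhheagehbbf$ge  e
   14  gegdghahfcbhheagehbbf$  $
   15  gehbbf$gegdghahfcbhhea  a
   16  ghahfcbhheagehbbf$gegd  d
   17  hahfcbhheagehbbf$gegdg  g
   18  hbbf$gegdghahfcbhheage  e
   19  heagehbbf$gegdghahfcbh  h
   20  hfcbhheagehbbf$gegdgha  a
   21  hheagehbbf$gegdghahfcb  b

fehhbcfghggbhe$adgehab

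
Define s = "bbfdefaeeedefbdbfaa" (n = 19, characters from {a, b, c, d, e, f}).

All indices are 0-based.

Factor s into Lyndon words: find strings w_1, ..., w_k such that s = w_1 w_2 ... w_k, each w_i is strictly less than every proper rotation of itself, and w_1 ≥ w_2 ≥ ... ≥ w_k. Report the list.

["bbfdef", "aeeedefbdbf", "a", "a"]

emit factor 1: 'bbfdef' (i=0, period=6)
emit factor 2: 'aeeedefbdbf' (i=6, period=11)
emit factor 3: 'a' (i=17, period=1)
emit factor 4: 'a' (i=18, period=1)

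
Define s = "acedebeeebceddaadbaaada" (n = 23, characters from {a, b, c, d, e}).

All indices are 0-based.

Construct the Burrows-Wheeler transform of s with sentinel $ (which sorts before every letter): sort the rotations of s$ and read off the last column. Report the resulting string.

rank  rotation                  last
    0  $acedebeeebceddaadbaaada  a
    1  a$acedebeeebceddaadbaaad  d
    2  aaada$acedebeeebceddaadb  b
    3  aada$acedebeeebceddaadba  a
    4  aadbaaada$acedebeeebcedd  d
    5  acedebeeebceddaadbaaada$  $
    6  ada$acedebeeebceddaadbaa  a
    7  adbaaada$acedebeeebcedda  a
    8  baaada$acedebeeebceddaad  d
    9  bceddaadbaaada$acedebeee  e
   10  beeebceddaadbaaada$acede  e
   11  ceddaadbaaada$acedebeeeb  b
   12  cedebeeebceddaadbaaada$a  a
   13  da$acedebeeebceddaadbaaa  a
   14  daadbaaada$acedebeeebced  d
   15  dbaaada$acedebeeebceddaa  a
   16  ddaadbaaada$acedebeeebce  e
   17  debeeebceddaadbaaada$ace  e
   18  ebceddaadbaaada$acedebee  e
   19  ebeeebceddaadbaaada$aced  d
   20  eddaadbaaada$acedebeeebc  c
   21  edebeeebceddaadbaaada$ac  c
   22  eebceddaadbaaada$acedebe  e
   23  eeebceddaadbaaada$acedeb  b

adbad$aadeebaadaeeedcceb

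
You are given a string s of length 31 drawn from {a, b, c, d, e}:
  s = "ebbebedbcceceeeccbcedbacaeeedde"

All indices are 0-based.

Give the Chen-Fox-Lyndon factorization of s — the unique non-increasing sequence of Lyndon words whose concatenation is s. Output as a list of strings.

["e", "bbebedbcceceeeccbced", "b", "acaeeedde"]

emit factor 1: 'e' (i=0, period=1)
emit factor 2: 'bbebedbcceceeeccbced' (i=1, period=20)
emit factor 3: 'b' (i=21, period=1)
emit factor 4: 'acaeeedde' (i=22, period=9)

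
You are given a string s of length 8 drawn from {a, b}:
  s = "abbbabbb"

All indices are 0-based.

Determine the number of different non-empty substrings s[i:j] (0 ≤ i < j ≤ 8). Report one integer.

23

rank | idx | suffix
   0 |   4 | abbb
   1 |   0 | abbbabbb
   2 |   7 | b
   3 |   3 | babbb
   4 |   6 | bb
   5 |   2 | bbabbb
   6 |   5 | bbb
   7 |   1 | bbbabbb

SA = [4, 0, 7, 3, 6, 2, 5, 1]
rank  pair      lcp
   1  s[4:],s[0:]  4  'abbb'
   2  s[0:],s[7:]  0  ''
   3  s[7:],s[3:]  1  'b'
   4  s[3:],s[6:]  1  'b'
   5  s[6:],s[2:]  2  'bb'
   6  s[2:],s[5:]  2  'bb'
   7  s[5:],s[1:]  3  'bbb'

n(n+1)/2 = 8·9/2 = 36
Σ LCP = 0 + 4 + 0 + 1 + 1 + 2 + 2 + 3 = 13
distinct = 36 − 13 = 23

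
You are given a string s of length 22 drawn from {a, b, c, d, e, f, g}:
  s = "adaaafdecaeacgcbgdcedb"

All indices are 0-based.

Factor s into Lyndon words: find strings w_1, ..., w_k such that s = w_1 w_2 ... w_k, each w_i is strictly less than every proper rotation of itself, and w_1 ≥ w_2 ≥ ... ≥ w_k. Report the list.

emit factor 1: 'ad' (i=0, period=2)
emit factor 2: 'aaafdecaeacgcbgdcedb' (i=2, period=20)

["ad", "aaafdecaeacgcbgdcedb"]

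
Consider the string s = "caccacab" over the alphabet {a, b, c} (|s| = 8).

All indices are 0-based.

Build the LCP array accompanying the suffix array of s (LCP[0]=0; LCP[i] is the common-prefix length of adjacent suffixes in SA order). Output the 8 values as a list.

rank→(start, suffix):
  0 → (6, 'ab')
  1 → (4, 'acab')
  2 → (1, 'accacab')
  3 → (7, 'b')
  4 → (5, 'cab')
  5 → (3, 'cacab')
  6 → (0, 'caccacab')
  7 → (2, 'ccacab')

SA = [6, 4, 1, 7, 5, 3, 0, 2]
rank  pair      lcp
   1  s[6:],s[4:]  1  'a'
   2  s[4:],s[1:]  2  'ac'
   3  s[1:],s[7:]  0  ''
   4  s[7:],s[5:]  0  ''
   5  s[5:],s[3:]  2  'ca'
   6  s[3:],s[0:]  3  'cac'
   7  s[0:],s[2:]  1  'c'

[0, 1, 2, 0, 0, 2, 3, 1]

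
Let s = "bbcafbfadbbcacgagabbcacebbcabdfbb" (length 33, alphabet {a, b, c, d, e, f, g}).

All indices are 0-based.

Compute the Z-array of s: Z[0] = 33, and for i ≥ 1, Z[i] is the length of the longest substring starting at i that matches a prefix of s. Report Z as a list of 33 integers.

[33, 1, 0, 0, 0, 1, 0, 0, 0, 4, 1, 0, 0, 0, 0, 0, 0, 0, 4, 1, 0, 0, 0, 0, 4, 1, 0, 0, 1, 0, 0, 2, 1]

Z[0]=33
i=1: i≥r, start 0; Z[1]=1 extend→box=[1,2)
i=2: i≥r, start 0; Z[2]=0
i=3: i≥r, start 0; Z[3]=0
i=4: i≥r, start 0; Z[4]=0
i=5: i≥r, start 0; Z[5]=1 extend→box=[5,6)
i=6: i≥r, start 0; Z[6]=0
i=7: i≥r, start 0; Z[7]=0
i=8: i≥r, start 0; Z[8]=0
i=9: i≥r, start 0; Z[9]=4 extend→box=[9,13)
i=10: min(r-i=3, Z[1]=1)=1; Z[10]=1
i=11: min(r-i=2, Z[2]=0)=0; Z[11]=0
i=12: min(r-i=1, Z[3]=0)=0; Z[12]=0
i=13: i≥r, start 0; Z[13]=0
i=14: i≥r, start 0; Z[14]=0
i=15: i≥r, start 0; Z[15]=0
i=16: i≥r, start 0; Z[16]=0
i=17: i≥r, start 0; Z[17]=0
i=18: i≥r, start 0; Z[18]=4 extend→box=[18,22)
i=19: min(r-i=3, Z[1]=1)=1; Z[19]=1
i=20: min(r-i=2, Z[2]=0)=0; Z[20]=0
i=21: min(r-i=1, Z[3]=0)=0; Z[21]=0
i=22: i≥r, start 0; Z[22]=0
i=23: i≥r, start 0; Z[23]=0
i=24: i≥r, start 0; Z[24]=4 extend→box=[24,28)
i=25: min(r-i=3, Z[1]=1)=1; Z[25]=1
i=26: min(r-i=2, Z[2]=0)=0; Z[26]=0
i=27: min(r-i=1, Z[3]=0)=0; Z[27]=0
i=28: i≥r, start 0; Z[28]=1 extend→box=[28,29)
i=29: i≥r, start 0; Z[29]=0
i=30: i≥r, start 0; Z[30]=0
i=31: i≥r, start 0; Z[31]=2 extend→box=[31,33)
i=32: min(r-i=1, Z[1]=1)=1; Z[32]=1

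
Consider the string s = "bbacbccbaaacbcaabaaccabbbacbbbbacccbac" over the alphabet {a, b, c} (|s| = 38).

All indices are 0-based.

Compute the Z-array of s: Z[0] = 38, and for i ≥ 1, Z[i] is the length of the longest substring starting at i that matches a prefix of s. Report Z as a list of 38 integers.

Z[0]=38
i=1: i≥r, start 0; Z[1]=1 scan→box=[1,2)
i=2: i≥r, start 0; Z[2]=0
i=3: i≥r, start 0; Z[3]=0
i=4: i≥r, start 0; Z[4]=1 scan→box=[4,5)
i=5: i≥r, start 0; Z[5]=0
i=6: i≥r, start 0; Z[6]=0
i=7: i≥r, start 0; Z[7]=1 scan→box=[7,8)
i=8: i≥r, start 0; Z[8]=0
i=9: i≥r, start 0; Z[9]=0
i=10: i≥r, start 0; Z[10]=0
i=11: i≥r, start 0; Z[11]=0
i=12: i≥r, start 0; Z[12]=1 scan→box=[12,13)
i=13: i≥r, start 0; Z[13]=0
i=14: i≥r, start 0; Z[14]=0
i=15: i≥r, start 0; Z[15]=0
i=16: i≥r, start 0; Z[16]=1 scan→box=[16,17)
i=17: i≥r, start 0; Z[17]=0
i=18: i≥r, start 0; Z[18]=0
i=19: i≥r, start 0; Z[19]=0
i=20: i≥r, start 0; Z[20]=0
i=21: i≥r, start 0; Z[21]=0
i=22: i≥r, start 0; Z[22]=2 scan→box=[22,24)
i=23: min(r-i=1, Z[1]=1)=1; Z[23]=5 scan→box=[23,28)
i=24: min(r-i=4, Z[1]=1)=1; Z[24]=1
i=25: min(r-i=3, Z[2]=0)=0; Z[25]=0
i=26: min(r-i=2, Z[3]=0)=0; Z[26]=0
i=27: min(r-i=1, Z[4]=1)=1; Z[27]=2 scan→box=[27,29)
i=28: min(r-i=1, Z[1]=1)=1; Z[28]=2 scan→box=[28,30)
i=29: min(r-i=1, Z[1]=1)=1; Z[29]=4 scan→box=[29,33)
i=30: min(r-i=3, Z[1]=1)=1; Z[30]=1
i=31: min(r-i=2, Z[2]=0)=0; Z[31]=0
i=32: min(r-i=1, Z[3]=0)=0; Z[32]=0
i=33: i≥r, start 0; Z[33]=0
i=34: i≥r, start 0; Z[34]=0
i=35: i≥r, start 0; Z[35]=1 scan→box=[35,36)
i=36: i≥r, start 0; Z[36]=0
i=37: i≥r, start 0; Z[37]=0

[38, 1, 0, 0, 1, 0, 0, 1, 0, 0, 0, 0, 1, 0, 0, 0, 1, 0, 0, 0, 0, 0, 2, 5, 1, 0, 0, 2, 2, 4, 1, 0, 0, 0, 0, 1, 0, 0]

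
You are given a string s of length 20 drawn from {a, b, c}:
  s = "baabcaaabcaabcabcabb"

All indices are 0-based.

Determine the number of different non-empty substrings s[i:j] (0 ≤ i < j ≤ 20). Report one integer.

158

sorted suffixes:
  #0 SA[0]=5  'aaabcaabcabcabb'
  #1 SA[1]=1  'aabcaaabcaabcabcabb'
  #2 SA[2]=6  'aabcaabcabcabb'
  #3 SA[3]=10  'aabcabcabb'
  #4 SA[4]=17  'abb'
  #5 SA[5]=2  'abcaaabcaabcabcabb'
  #6 SA[6]=7  'abcaabcabcabb'
  #7 SA[7]=14  'abcabb'
  #8 SA[8]=11  'abcabcabb'
  #9 SA[9]=19  'b'
  #10 SA[10]=0  'baabcaaabcaabcabcabb'
  #11 SA[11]=18  'bb'
  #12 SA[12]=3  'bcaaabcaabcabcabb'
  #13 SA[13]=8  'bcaabcabcabb'
  #14 SA[14]=15  'bcabb'
  #15 SA[15]=12  'bcabcabb'
  #16 SA[16]=4  'caaabcaabcabcabb'
  #17 SA[17]=9  'caabcabcabb'
  #18 SA[18]=16  'cabb'
  #19 SA[19]=13  'cabcabb'

SA = [5, 1, 6, 10, 17, 2, 7, 14, 11, 19, 0, 18, 3, 8, 15, 12, 4, 9, 16, 13]
rank  pair      lcp
   1  s[5:],s[1:]  2  'aa'
   2  s[1:],s[6:]  6  'aabcaa'
   3  s[6:],s[10:]  5  'aabca'
   4  s[10:],s[17:]  1  'a'
   5  s[17:],s[2:]  2  'ab'
   6  s[2:],s[7:]  5  'abcaa'
   7  s[7:],s[14:]  4  'abca'
   8  s[14:],s[11:]  5  'abcab'
   9  s[11:],s[19:]  0  ''
  10  s[19:],s[0:]  1  'b'
  11  s[0:],s[18:]  1  'b'
  12  s[18:],s[3:]  1  'b'
  13  s[3:],s[8:]  4  'bcaa'
  14  s[8:],s[15:]  3  'bca'
  15  s[15:],s[12:]  4  'bcab'
  16  s[12:],s[4:]  0  ''
  17  s[4:],s[9:]  3  'caa'
  18  s[9:],s[16:]  2  'ca'
  19  s[16:],s[13:]  3  'cab'

n(n+1)/2 = 20·21/2 = 210
Σ LCP = 0 + 2 + 6 + 5 + 1 + 2 + 5 + 4 + 5 + 0 + 1 + 1 + 1 + 4 + 3 + 4 + 0 + 3 + 2 + 3 = 52
distinct = 210 − 52 = 158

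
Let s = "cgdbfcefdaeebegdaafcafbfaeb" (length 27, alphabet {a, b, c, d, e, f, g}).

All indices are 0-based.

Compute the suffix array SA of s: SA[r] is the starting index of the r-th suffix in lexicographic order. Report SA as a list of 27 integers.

rank | idx | suffix
   0 |  16 | aafcafbfaeb
   1 |  24 | aeb
   2 |   9 | aeebegdaafcafbfaeb
   3 |  20 | afbfaeb
   4 |  17 | afcafbfaeb
   5 |  26 | b
   6 |  12 | begdaafcafbfaeb
   7 |  22 | bfaeb
   8 |   3 | bfcefdaeebegdaafcafbfaeb
   9 |  19 | cafbfaeb
  10 |   5 | cefdaeebegdaafcafbfaeb
  11 |   0 | cgdbfcefdaeebegdaafcafbfaeb
  12 |  15 | daafcafbfaeb
  13 |   8 | daeebegdaafcafbfaeb
  14 |   2 | dbfcefdaeebegdaafcafbfaeb
  15 |  25 | eb
  16 |  11 | ebegdaafcafbfaeb
  17 |  10 | eebegdaafcafbfaeb
  18 |   6 | efdaeebegdaafcafbfaeb
  19 |  13 | egdaafcafbfaeb
  20 |  23 | faeb
  21 |  21 | fbfaeb
  22 |  18 | fcafbfaeb
  23 |   4 | fcefdaeebegdaafcafbfaeb
  24 |   7 | fdaeebegdaafcafbfaeb
  25 |  14 | gdaafcafbfaeb
  26 |   1 | gdbfcefdaeebegdaafcafbfaeb

[16, 24, 9, 20, 17, 26, 12, 22, 3, 19, 5, 0, 15, 8, 2, 25, 11, 10, 6, 13, 23, 21, 18, 4, 7, 14, 1]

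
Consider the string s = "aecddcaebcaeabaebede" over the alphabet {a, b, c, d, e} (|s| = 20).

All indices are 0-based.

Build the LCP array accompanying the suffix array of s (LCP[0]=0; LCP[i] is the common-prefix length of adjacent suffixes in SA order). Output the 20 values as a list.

rank | idx | suffix
   0 |  12 | abaebede
   1 |  10 | aeabaebede
   2 |   6 | aebcaeabaebede
   3 |  14 | aebede
   4 |   0 | aecddcaebcaeabaebede
   5 |  13 | baebede
   6 |   8 | bcaeabaebede
   7 |  16 | bede
   8 |   9 | caeabaebede
   9 |   5 | caebcaeabaebede
  10 |   2 | cddcaebcaeabaebede
  11 |   4 | dcaebcaeabaebede
  12 |   3 | ddcaebcaeabaebede
  13 |  18 | de
  14 |  19 | e
  15 |  11 | eabaebede
  16 |   7 | ebcaeabaebede
  17 |  15 | ebede
  18 |   1 | ecddcaebcaeabaebede
  19 |  17 | ede

SA = [12, 10, 6, 14, 0, 13, 8, 16, 9, 5, 2, 4, 3, 18, 19, 11, 7, 15, 1, 17]
i: (SA[i-1],SA[i]) lcp shared
  1: (12,10) 1 'a'
  2: (10,6) 2 'ae'
  3: (6,14) 3 'aeb'
  4: (14,0) 2 'ae'
  5: (0,13) 0 ''
  6: (13,8) 1 'b'
  7: (8,16) 1 'b'
  8: (16,9) 0 ''
  9: (9,5) 3 'cae'
  10: (5,2) 1 'c'
  11: (2,4) 0 ''
  12: (4,3) 1 'd'
  13: (3,18) 1 'd'
  14: (18,19) 0 ''
  15: (19,11) 1 'e'
  16: (11,7) 1 'e'
  17: (7,15) 2 'eb'
  18: (15,1) 1 'e'
  19: (1,17) 1 'e'

[0, 1, 2, 3, 2, 0, 1, 1, 0, 3, 1, 0, 1, 1, 0, 1, 1, 2, 1, 1]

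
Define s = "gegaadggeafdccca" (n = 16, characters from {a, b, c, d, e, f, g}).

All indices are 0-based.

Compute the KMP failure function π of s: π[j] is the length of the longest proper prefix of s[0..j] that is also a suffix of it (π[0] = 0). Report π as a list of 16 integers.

π[0] = 0
j=1 s[j]='e': π[1]=0 (border '')
j=2 s[j]='g': π[2]=1 (border 'g')
j=3 s[j]='a': k: 1→0; π[3]=0 (border '')
j=4 s[j]='a': π[4]=0 (border '')
j=5 s[j]='d': π[5]=0 (border '')
j=6 s[j]='g': π[6]=1 (border 'g')
j=7 s[j]='g': k: 1→0; π[7]=1 (border 'g')
j=8 s[j]='e': π[8]=2 (border 'ge')
j=9 s[j]='a': k: 2→0; π[9]=0 (border '')
j=10 s[j]='f': π[10]=0 (border '')
j=11 s[j]='d': π[11]=0 (border '')
j=12 s[j]='c': π[12]=0 (border '')
j=13 s[j]='c': π[13]=0 (border '')
j=14 s[j]='c': π[14]=0 (border '')
j=15 s[j]='a': π[15]=0 (border '')

[0, 0, 1, 0, 0, 0, 1, 1, 2, 0, 0, 0, 0, 0, 0, 0]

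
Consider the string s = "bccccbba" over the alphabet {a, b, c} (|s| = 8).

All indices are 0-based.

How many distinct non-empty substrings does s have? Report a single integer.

rank→(start, suffix):
  0 → (7, 'a')
  1 → (6, 'ba')
  2 → (5, 'bba')
  3 → (0, 'bccccbba')
  4 → (4, 'cbba')
  5 → (3, 'ccbba')
  6 → (2, 'cccbba')
  7 → (1, 'ccccbba')

SA = [7, 6, 5, 0, 4, 3, 2, 1]
[i] adj suffixes → lcp
  [1] 7/6 → 0 ('')
  [2] 6/5 → 1 ('b')
  [3] 5/0 → 1 ('b')
  [4] 0/4 → 0 ('')
  [5] 4/3 → 1 ('c')
  [6] 3/2 → 2 ('cc')
  [7] 2/1 → 3 ('ccc')

n(n+1)/2 = 8·9/2 = 36
Σ LCP = 0 + 0 + 1 + 1 + 0 + 1 + 2 + 3 = 8
distinct = 36 − 8 = 28

28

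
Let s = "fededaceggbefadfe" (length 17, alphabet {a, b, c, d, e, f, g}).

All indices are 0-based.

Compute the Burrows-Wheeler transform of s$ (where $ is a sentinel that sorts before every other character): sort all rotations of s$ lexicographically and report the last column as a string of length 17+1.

rank  rotation            last
    0  $fededaceggbefadfe  e
    1  aceggbefadfe$feded  d
    2  adfe$fededaceggbef  f
    3  befadfe$fededacegg  g
    4  ceggbefadfe$fededa  a
    5  daceggbefadfe$fede  e
    6  dedaceggbefadfe$fe  e
    7  dfe$fededaceggbefa  a
    8  e$fededaceggbefadf  f
    9  edaceggbefadfe$fed  d
   10  ededaceggbefadfe$f  f
   11  efadfe$fededaceggb  b
   12  eggbefadfe$fededac  c
   13  fadfe$fededaceggbe  e
   14  fe$fededaceggbefad  d
   15  fededaceggbefadfe$  $
   16  gbefadfe$fededaceg  g
   17  ggbefadfe$fededace  e

edfgaeeafdfbced$ge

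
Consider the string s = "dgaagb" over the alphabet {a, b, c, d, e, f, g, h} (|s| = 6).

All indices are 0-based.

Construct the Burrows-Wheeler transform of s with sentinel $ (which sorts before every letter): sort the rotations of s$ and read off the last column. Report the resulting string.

bgag$da

rank  rotation last
    0  $dgaagb  b
    1  aagb$dg  g
    2  agb$dga  a
    3  b$dgaag  g
    4  dgaagb$  $
    5  gaagb$d  d
    6  gb$dgaa  a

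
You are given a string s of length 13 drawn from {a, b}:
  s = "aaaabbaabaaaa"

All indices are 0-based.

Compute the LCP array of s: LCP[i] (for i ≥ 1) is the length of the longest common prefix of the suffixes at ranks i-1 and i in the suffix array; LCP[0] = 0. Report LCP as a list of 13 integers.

[0, 1, 2, 3, 4, 3, 2, 3, 1, 2, 0, 3, 1]

rank→(start, suffix):
  0 → (12, 'a')
  1 → (11, 'aa')
  2 → (10, 'aaa')
  3 → (9, 'aaaa')
  4 → (0, 'aaaabbaabaaaa')
  5 → (1, 'aaabbaabaaaa')
  6 → (6, 'aabaaaa')
  7 → (2, 'aabbaabaaaa')
  8 → (7, 'abaaaa')
  9 → (3, 'abbaabaaaa')
  10 → (8, 'baaaa')
  11 → (5, 'baabaaaa')
  12 → (4, 'bbaabaaaa')

SA = [12, 11, 10, 9, 0, 1, 6, 2, 7, 3, 8, 5, 4]
[i] adj suffixes → lcp
  [1] 12/11 → 1 ('a')
  [2] 11/10 → 2 ('aa')
  [3] 10/9 → 3 ('aaa')
  [4] 9/0 → 4 ('aaaa')
  [5] 0/1 → 3 ('aaa')
  [6] 1/6 → 2 ('aa')
  [7] 6/2 → 3 ('aab')
  [8] 2/7 → 1 ('a')
  [9] 7/3 → 2 ('ab')
  [10] 3/8 → 0 ('')
  [11] 8/5 → 3 ('baa')
  [12] 5/4 → 1 ('b')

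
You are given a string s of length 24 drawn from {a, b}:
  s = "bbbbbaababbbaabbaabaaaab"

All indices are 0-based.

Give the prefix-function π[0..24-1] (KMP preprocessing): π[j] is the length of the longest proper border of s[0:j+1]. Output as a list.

π[0] = 0
j=1 s[j]='b': π[1]=1 (border 'b')
j=2 s[j]='b': π[2]=2 (border 'bb')
j=3 s[j]='b': π[3]=3 (border 'bbb')
j=4 s[j]='b': π[4]=4 (border 'bbbb')
j=5 s[j]='a': k: 4→3→2→1→0; π[5]=0 (border '')
j=6 s[j]='a': π[6]=0 (border '')
j=7 s[j]='b': π[7]=1 (border 'b')
j=8 s[j]='a': k: 1→0; π[8]=0 (border '')
j=9 s[j]='b': π[9]=1 (border 'b')
j=10 s[j]='b': π[10]=2 (border 'bb')
j=11 s[j]='b': π[11]=3 (border 'bbb')
j=12 s[j]='a': k: 3→2→1→0; π[12]=0 (border '')
j=13 s[j]='a': π[13]=0 (border '')
j=14 s[j]='b': π[14]=1 (border 'b')
j=15 s[j]='b': π[15]=2 (border 'bb')
j=16 s[j]='a': k: 2→1→0; π[16]=0 (border '')
j=17 s[j]='a': π[17]=0 (border '')
j=18 s[j]='b': π[18]=1 (border 'b')
j=19 s[j]='a': k: 1→0; π[19]=0 (border '')
j=20 s[j]='a': π[20]=0 (border '')
j=21 s[j]='a': π[21]=0 (border '')
j=22 s[j]='a': π[22]=0 (border '')
j=23 s[j]='b': π[23]=1 (border 'b')

[0, 1, 2, 3, 4, 0, 0, 1, 0, 1, 2, 3, 0, 0, 1, 2, 0, 0, 1, 0, 0, 0, 0, 1]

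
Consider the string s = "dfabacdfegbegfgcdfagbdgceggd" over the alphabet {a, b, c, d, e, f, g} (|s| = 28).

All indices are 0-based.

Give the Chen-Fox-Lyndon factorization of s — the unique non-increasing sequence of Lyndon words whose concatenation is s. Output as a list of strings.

["df", "abacdfegbegfgcdfagbdgceggd"]

emit factor 1: 'df' (i=0, period=2)
emit factor 2: 'abacdfegbegfgcdfagbdgceggd' (i=2, period=26)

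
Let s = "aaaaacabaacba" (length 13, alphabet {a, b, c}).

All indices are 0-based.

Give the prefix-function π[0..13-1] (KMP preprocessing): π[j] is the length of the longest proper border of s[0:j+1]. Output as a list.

[0, 1, 2, 3, 4, 0, 1, 0, 1, 2, 0, 0, 1]

π[0] = 0
j=1 s[j]='a': π[1]=1 (border 'a')
j=2 s[j]='a': π[2]=2 (border 'aa')
j=3 s[j]='a': π[3]=3 (border 'aaa')
j=4 s[j]='a': π[4]=4 (border 'aaaa')
j=5 s[j]='c': k: 4→3→2→1→0; π[5]=0 (border '')
j=6 s[j]='a': π[6]=1 (border 'a')
j=7 s[j]='b': k: 1→0; π[7]=0 (border '')
j=8 s[j]='a': π[8]=1 (border 'a')
j=9 s[j]='a': π[9]=2 (border 'aa')
j=10 s[j]='c': k: 2→1→0; π[10]=0 (border '')
j=11 s[j]='b': π[11]=0 (border '')
j=12 s[j]='a': π[12]=1 (border 'a')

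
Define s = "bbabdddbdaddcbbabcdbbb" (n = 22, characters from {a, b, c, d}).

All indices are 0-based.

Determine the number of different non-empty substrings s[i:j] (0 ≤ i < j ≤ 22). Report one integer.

rank→(start, suffix):
  0 → (15, 'abcdbbb')
  1 → (2, 'abdddbdaddcbbabcdbbb')
  2 → (9, 'addcbbabcdbbb')
  3 → (21, 'b')
  4 → (14, 'babcdbbb')
  5 → (1, 'babdddbdaddcbbabcdbbb')
  6 → (20, 'bb')
  7 → (13, 'bbabcdbbb')
  8 → (0, 'bbabdddbdaddcbbabcdbbb')
  9 → (19, 'bbb')
  10 → (16, 'bcdbbb')
  11 → (7, 'bdaddcbbabcdbbb')
  12 → (3, 'bdddbdaddcbbabcdbbb')
  13 → (12, 'cbbabcdbbb')
  14 → (17, 'cdbbb')
  15 → (8, 'daddcbbabcdbbb')
  16 → (18, 'dbbb')
  17 → (6, 'dbdaddcbbabcdbbb')
  18 → (11, 'dcbbabcdbbb')
  19 → (5, 'ddbdaddcbbabcdbbb')
  20 → (10, 'ddcbbabcdbbb')
  21 → (4, 'dddbdaddcbbabcdbbb')

SA = [15, 2, 9, 21, 14, 1, 20, 13, 0, 19, 16, 7, 3, 12, 17, 8, 18, 6, 11, 5, 10, 4]
[i] adj suffixes → lcp
  [1] 15/2 → 2 ('ab')
  [2] 2/9 → 1 ('a')
  [3] 9/21 → 0 ('')
  [4] 21/14 → 1 ('b')
  [5] 14/1 → 3 ('bab')
  [6] 1/20 → 1 ('b')
  [7] 20/13 → 2 ('bb')
  [8] 13/0 → 4 ('bbab')
  [9] 0/19 → 2 ('bb')
  [10] 19/16 → 1 ('b')
  [11] 16/7 → 1 ('b')
  [12] 7/3 → 2 ('bd')
  [13] 3/12 → 0 ('')
  [14] 12/17 → 1 ('c')
  [15] 17/8 → 0 ('')
  [16] 8/18 → 1 ('d')
  [17] 18/6 → 2 ('db')
  [18] 6/11 → 1 ('d')
  [19] 11/5 → 1 ('d')
  [20] 5/10 → 2 ('dd')
  [21] 10/4 → 2 ('dd')

n(n+1)/2 = 22·23/2 = 253
Σ LCP = 0 + 2 + 1 + 0 + 1 + 3 + 1 + 2 + 4 + 2 + 1 + 1 + 2 + 0 + 1 + 0 + 1 + 2 + 1 + 1 + 2 + 2 = 30
distinct = 253 − 30 = 223

223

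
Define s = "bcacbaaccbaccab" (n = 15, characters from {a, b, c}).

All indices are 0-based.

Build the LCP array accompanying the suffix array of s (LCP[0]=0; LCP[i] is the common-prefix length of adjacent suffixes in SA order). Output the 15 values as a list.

rank | idx | suffix
   0 |   5 | aaccbaccab
   1 |  13 | ab
   2 |   2 | acbaaccbaccab
   3 |  10 | accab
   4 |   6 | accbaccab
   5 |  14 | b
   6 |   4 | baaccbaccab
   7 |   9 | baccab
   8 |   0 | bcacbaaccbaccab
   9 |  12 | cab
  10 |   1 | cacbaaccbaccab
  11 |   3 | cbaaccbaccab
  12 |   8 | cbaccab
  13 |  11 | ccab
  14 |   7 | ccbaccab

SA = [5, 13, 2, 10, 6, 14, 4, 9, 0, 12, 1, 3, 8, 11, 7]
rank  pair      lcp
   1  s[5:],s[13:]  1  'a'
   2  s[13:],s[2:]  1  'a'
   3  s[2:],s[10:]  2  'ac'
   4  s[10:],s[6:]  3  'acc'
   5  s[6:],s[14:]  0  ''
   6  s[14:],s[4:]  1  'b'
   7  s[4:],s[9:]  2  'ba'
   8  s[9:],s[0:]  1  'b'
   9  s[0:],s[12:]  0  ''
  10  s[12:],s[1:]  2  'ca'
  11  s[1:],s[3:]  1  'c'
  12  s[3:],s[8:]  3  'cba'
  13  s[8:],s[11:]  1  'c'
  14  s[11:],s[7:]  2  'cc'

[0, 1, 1, 2, 3, 0, 1, 2, 1, 0, 2, 1, 3, 1, 2]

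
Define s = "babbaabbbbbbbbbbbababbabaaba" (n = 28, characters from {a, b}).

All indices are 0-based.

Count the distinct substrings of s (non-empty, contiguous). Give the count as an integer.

rank | idx | suffix
   0 |  27 | a
   1 |  24 | aaba
   2 |   4 | aabbbbbbbbbbbababbabaaba
   3 |  25 | aba
   4 |  22 | abaaba
   5 |  17 | ababbabaaba
   6 |   1 | abbaabbbbbbbbbbbababbabaaba
   7 |  19 | abbabaaba
   8 |   5 | abbbbbbbbbbbababbabaaba
   9 |  26 | ba
  10 |  23 | baaba
  11 |   3 | baabbbbbbbbbbbababbabaaba
  12 |  21 | babaaba
  13 |  16 | bababbabaaba
  14 |   0 | babbaabbbbbbbbbbbababbabaaba
  15 |  18 | babbabaaba
  16 |   2 | bbaabbbbbbbbbbbababbabaaba
  17 |  20 | bbabaaba
  18 |  15 | bbababbabaaba
  19 |  14 | bbbababbabaaba
  20 |  13 | bbbbababbabaaba
  21 |  12 | bbbbbababbabaaba
  22 |  11 | bbbbbbababbabaaba
  23 |  10 | bbbbbbbababbabaaba
  24 |   9 | bbbbbbbbababbabaaba
  25 |   8 | bbbbbbbbbababbabaaba
  26 |   7 | bbbbbbbbbbababbabaaba
  27 |   6 | bbbbbbbbbbbababbabaaba

SA = [27, 24, 4, 25, 22, 17, 1, 19, 5, 26, 23, 3, 21, 16, 0, 18, 2, 20, 15, 14, 13, 12, 11, 10, 9, 8, 7, 6]
rank  pair      lcp
   1  s[27:],s[24:]  1  'a'
   2  s[24:],s[4:]  3  'aab'
   3  s[4:],s[25:]  1  'a'
   4  s[25:],s[22:]  3  'aba'
   5  s[22:],s[17:]  3  'aba'
   6  s[17:],s[1:]  2  'ab'
   7  s[1:],s[19:]  4  'abba'
   8  s[19:],s[5:]  3  'abb'
   9  s[5:],s[26:]  0  ''
  10  s[26:],s[23:]  2  'ba'
  11  s[23:],s[3:]  4  'baab'
  12  s[3:],s[21:]  2  'ba'
  13  s[21:],s[16:]  4  'baba'
  14  s[16:],s[0:]  3  'bab'
  15  s[0:],s[18:]  5  'babba'
  16  s[18:],s[2:]  1  'b'
  17  s[2:],s[20:]  3  'bba'
  18  s[20:],s[15:]  5  'bbaba'
  19  s[15:],s[14:]  2  'bb'
  20  s[14:],s[13:]  3  'bbb'
  21  s[13:],s[12:]  4  'bbbb'
  22  s[12:],s[11:]  5  'bbbbb'
  23  s[11:],s[10:]  6  'bbbbbb'
  24  s[10:],s[9:]  7  'bbbbbbb'
  25  s[9:],s[8:]  8  'bbbbbbbb'
  26  s[8:],s[7:]  9  'bbbbbbbbb'
  27  s[7:],s[6:]  10  'bbbbbbbbbb'

n(n+1)/2 = 28·29/2 = 406
Σ LCP = 0 + 1 + 3 + 1 + 3 + 3 + 2 + 4 + 3 + 0 + 2 + 4 + 2 + 4 + 3 + 5 + 1 + 3 + 5 + 2 + 3 + 4 + 5 + 6 + 7 + 8 + 9 + 10 = 103
distinct = 406 − 103 = 303

303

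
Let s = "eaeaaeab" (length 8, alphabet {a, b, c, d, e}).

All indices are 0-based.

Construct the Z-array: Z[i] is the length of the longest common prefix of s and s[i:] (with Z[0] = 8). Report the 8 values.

[8, 0, 2, 0, 0, 2, 0, 0]

Z[0]=8
i=1: outside box; Z[1]=0
i=2: outside box; Z[2]=2 scan→box=[2,4)
i=3: min(r-i=1, Z[1]=0)=0; Z[3]=0
i=4: outside box; Z[4]=0
i=5: outside box; Z[5]=2 scan→box=[5,7)
i=6: min(r-i=1, Z[1]=0)=0; Z[6]=0
i=7: outside box; Z[7]=0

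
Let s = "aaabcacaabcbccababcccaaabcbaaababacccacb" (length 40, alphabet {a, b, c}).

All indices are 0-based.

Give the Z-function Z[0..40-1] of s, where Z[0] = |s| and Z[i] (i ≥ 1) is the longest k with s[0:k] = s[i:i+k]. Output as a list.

[40, 2, 1, 0, 0, 1, 0, 2, 1, 0, 0, 0, 0, 0, 1, 0, 1, 0, 0, 0, 0, 5, 2, 1, 0, 0, 0, 4, 2, 1, 0, 1, 0, 1, 0, 0, 0, 1, 0, 0]

Z[0]=40
i=1: outside box; Z[1]=2 scan→box=[1,3)
i=2: min(r-i=1, Z[1]=2)=1; Z[2]=1
i=3: outside box; Z[3]=0
i=4: outside box; Z[4]=0
i=5: outside box; Z[5]=1 scan→box=[5,6)
i=6: outside box; Z[6]=0
i=7: outside box; Z[7]=2 scan→box=[7,9)
i=8: min(r-i=1, Z[1]=2)=1; Z[8]=1
i=9: outside box; Z[9]=0
i=10: outside box; Z[10]=0
i=11: outside box; Z[11]=0
i=12: outside box; Z[12]=0
i=13: outside box; Z[13]=0
i=14: outside box; Z[14]=1 scan→box=[14,15)
i=15: outside box; Z[15]=0
i=16: outside box; Z[16]=1 scan→box=[16,17)
i=17: outside box; Z[17]=0
i=18: outside box; Z[18]=0
i=19: outside box; Z[19]=0
i=20: outside box; Z[20]=0
i=21: outside box; Z[21]=5 scan→box=[21,26)
i=22: min(r-i=4, Z[1]=2)=2; Z[22]=2
i=23: min(r-i=3, Z[2]=1)=1; Z[23]=1
i=24: min(r-i=2, Z[3]=0)=0; Z[24]=0
i=25: min(r-i=1, Z[4]=0)=0; Z[25]=0
i=26: outside box; Z[26]=0
i=27: outside box; Z[27]=4 scan→box=[27,31)
i=28: min(r-i=3, Z[1]=2)=2; Z[28]=2
i=29: min(r-i=2, Z[2]=1)=1; Z[29]=1
i=30: min(r-i=1, Z[3]=0)=0; Z[30]=0
i=31: outside box; Z[31]=1 scan→box=[31,32)
i=32: outside box; Z[32]=0
i=33: outside box; Z[33]=1 scan→box=[33,34)
i=34: outside box; Z[34]=0
i=35: outside box; Z[35]=0
i=36: outside box; Z[36]=0
i=37: outside box; Z[37]=1 scan→box=[37,38)
i=38: outside box; Z[38]=0
i=39: outside box; Z[39]=0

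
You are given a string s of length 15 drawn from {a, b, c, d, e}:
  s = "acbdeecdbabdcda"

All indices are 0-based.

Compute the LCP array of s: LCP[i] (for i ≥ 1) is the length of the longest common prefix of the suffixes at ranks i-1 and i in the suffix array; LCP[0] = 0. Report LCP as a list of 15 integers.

rank | idx | suffix
   0 |  14 | a
   1 |   9 | abdcda
   2 |   0 | acbdeecdbabdcda
   3 |   8 | babdcda
   4 |  10 | bdcda
   5 |   2 | bdeecdbabdcda
   6 |   1 | cbdeecdbabdcda
   7 |  12 | cda
   8 |   6 | cdbabdcda
   9 |  13 | da
  10 |   7 | dbabdcda
  11 |  11 | dcda
  12 |   3 | deecdbabdcda
  13 |   5 | ecdbabdcda
  14 |   4 | eecdbabdcda

SA = [14, 9, 0, 8, 10, 2, 1, 12, 6, 13, 7, 11, 3, 5, 4]
i: (SA[i-1],SA[i]) lcp shared
  1: (14,9) 1 'a'
  2: (9,0) 1 'a'
  3: (0,8) 0 ''
  4: (8,10) 1 'b'
  5: (10,2) 2 'bd'
  6: (2,1) 0 ''
  7: (1,12) 1 'c'
  8: (12,6) 2 'cd'
  9: (6,13) 0 ''
  10: (13,7) 1 'd'
  11: (7,11) 1 'd'
  12: (11,3) 1 'd'
  13: (3,5) 0 ''
  14: (5,4) 1 'e'

[0, 1, 1, 0, 1, 2, 0, 1, 2, 0, 1, 1, 1, 0, 1]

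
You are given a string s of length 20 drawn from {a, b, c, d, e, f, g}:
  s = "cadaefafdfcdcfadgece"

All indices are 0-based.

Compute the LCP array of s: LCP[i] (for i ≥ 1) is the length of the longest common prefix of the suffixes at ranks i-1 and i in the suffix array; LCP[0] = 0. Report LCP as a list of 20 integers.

[0, 2, 1, 1, 0, 1, 1, 1, 0, 1, 1, 1, 0, 1, 1, 0, 2, 1, 1, 0]

sorted suffixes:
  #0 SA[0]=1  'adaefafdfcdcfadgece'
  #1 SA[1]=14  'adgece'
  #2 SA[2]=3  'aefafdfcdcfadgece'
  #3 SA[3]=6  'afdfcdcfadgece'
  #4 SA[4]=0  'cadaefafdfcdcfadgece'
  #5 SA[5]=10  'cdcfadgece'
  #6 SA[6]=18  'ce'
  #7 SA[7]=12  'cfadgece'
  #8 SA[8]=2  'daefafdfcdcfadgece'
  #9 SA[9]=11  'dcfadgece'
  #10 SA[10]=8  'dfcdcfadgece'
  #11 SA[11]=15  'dgece'
  #12 SA[12]=19  'e'
  #13 SA[13]=17  'ece'
  #14 SA[14]=4  'efafdfcdcfadgece'
  #15 SA[15]=13  'fadgece'
  #16 SA[16]=5  'fafdfcdcfadgece'
  #17 SA[17]=9  'fcdcfadgece'
  #18 SA[18]=7  'fdfcdcfadgece'
  #19 SA[19]=16  'gece'

SA = [1, 14, 3, 6, 0, 10, 18, 12, 2, 11, 8, 15, 19, 17, 4, 13, 5, 9, 7, 16]
[i] adj suffixes → lcp
  [1] 1/14 → 2 ('ad')
  [2] 14/3 → 1 ('a')
  [3] 3/6 → 1 ('a')
  [4] 6/0 → 0 ('')
  [5] 0/10 → 1 ('c')
  [6] 10/18 → 1 ('c')
  [7] 18/12 → 1 ('c')
  [8] 12/2 → 0 ('')
  [9] 2/11 → 1 ('d')
  [10] 11/8 → 1 ('d')
  [11] 8/15 → 1 ('d')
  [12] 15/19 → 0 ('')
  [13] 19/17 → 1 ('e')
  [14] 17/4 → 1 ('e')
  [15] 4/13 → 0 ('')
  [16] 13/5 → 2 ('fa')
  [17] 5/9 → 1 ('f')
  [18] 9/7 → 1 ('f')
  [19] 7/16 → 0 ('')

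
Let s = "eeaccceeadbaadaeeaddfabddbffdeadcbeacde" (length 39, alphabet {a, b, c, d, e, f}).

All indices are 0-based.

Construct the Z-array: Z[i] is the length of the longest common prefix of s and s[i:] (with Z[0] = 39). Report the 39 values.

Z[0]=39
i=1: outside box; Z[1]=1 scan→box=[1,2)
i=2: outside box; Z[2]=0
i=3: outside box; Z[3]=0
i=4: outside box; Z[4]=0
i=5: outside box; Z[5]=0
i=6: outside box; Z[6]=3 scan→box=[6,9)
i=7: min(r-i=2, Z[1]=1)=1; Z[7]=1
i=8: min(r-i=1, Z[2]=0)=0; Z[8]=0
i=9: outside box; Z[9]=0
i=10: outside box; Z[10]=0
i=11: outside box; Z[11]=0
i=12: outside box; Z[12]=0
i=13: outside box; Z[13]=0
i=14: outside box; Z[14]=0
i=15: outside box; Z[15]=3 scan→box=[15,18)
i=16: min(r-i=2, Z[1]=1)=1; Z[16]=1
i=17: min(r-i=1, Z[2]=0)=0; Z[17]=0
i=18: outside box; Z[18]=0
i=19: outside box; Z[19]=0
i=20: outside box; Z[20]=0
i=21: outside box; Z[21]=0
i=22: outside box; Z[22]=0
i=23: outside box; Z[23]=0
i=24: outside box; Z[24]=0
i=25: outside box; Z[25]=0
i=26: outside box; Z[26]=0
i=27: outside box; Z[27]=0
i=28: outside box; Z[28]=0
i=29: outside box; Z[29]=1 scan→box=[29,30)
i=30: outside box; Z[30]=0
i=31: outside box; Z[31]=0
i=32: outside box; Z[32]=0
i=33: outside box; Z[33]=0
i=34: outside box; Z[34]=1 scan→box=[34,35)
i=35: outside box; Z[35]=0
i=36: outside box; Z[36]=0
i=37: outside box; Z[37]=0
i=38: outside box; Z[38]=1 scan→box=[38,39)

[39, 1, 0, 0, 0, 0, 3, 1, 0, 0, 0, 0, 0, 0, 0, 3, 1, 0, 0, 0, 0, 0, 0, 0, 0, 0, 0, 0, 0, 1, 0, 0, 0, 0, 1, 0, 0, 0, 1]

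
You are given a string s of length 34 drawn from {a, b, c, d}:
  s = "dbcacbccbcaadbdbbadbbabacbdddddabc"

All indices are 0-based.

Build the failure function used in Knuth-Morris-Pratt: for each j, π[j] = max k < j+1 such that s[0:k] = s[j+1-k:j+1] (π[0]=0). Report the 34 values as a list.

π[0] = 0
j=1 s[j]='b': π[1]=0 (border '')
j=2 s[j]='c': π[2]=0 (border '')
j=3 s[j]='a': π[3]=0 (border '')
j=4 s[j]='c': π[4]=0 (border '')
j=5 s[j]='b': π[5]=0 (border '')
j=6 s[j]='c': π[6]=0 (border '')
j=7 s[j]='c': π[7]=0 (border '')
j=8 s[j]='b': π[8]=0 (border '')
j=9 s[j]='c': π[9]=0 (border '')
j=10 s[j]='a': π[10]=0 (border '')
j=11 s[j]='a': π[11]=0 (border '')
j=12 s[j]='d': π[12]=1 (border 'd')
j=13 s[j]='b': π[13]=2 (border 'db')
j=14 s[j]='d': k: 2→0; π[14]=1 (border 'd')
j=15 s[j]='b': π[15]=2 (border 'db')
j=16 s[j]='b': k: 2→0; π[16]=0 (border '')
j=17 s[j]='a': π[17]=0 (border '')
j=18 s[j]='d': π[18]=1 (border 'd')
j=19 s[j]='b': π[19]=2 (border 'db')
j=20 s[j]='b': k: 2→0; π[20]=0 (border '')
j=21 s[j]='a': π[21]=0 (border '')
j=22 s[j]='b': π[22]=0 (border '')
j=23 s[j]='a': π[23]=0 (border '')
j=24 s[j]='c': π[24]=0 (border '')
j=25 s[j]='b': π[25]=0 (border '')
j=26 s[j]='d': π[26]=1 (border 'd')
j=27 s[j]='d': k: 1→0; π[27]=1 (border 'd')
j=28 s[j]='d': k: 1→0; π[28]=1 (border 'd')
j=29 s[j]='d': k: 1→0; π[29]=1 (border 'd')
j=30 s[j]='d': k: 1→0; π[30]=1 (border 'd')
j=31 s[j]='a': k: 1→0; π[31]=0 (border '')
j=32 s[j]='b': π[32]=0 (border '')
j=33 s[j]='c': π[33]=0 (border '')

[0, 0, 0, 0, 0, 0, 0, 0, 0, 0, 0, 0, 1, 2, 1, 2, 0, 0, 1, 2, 0, 0, 0, 0, 0, 0, 1, 1, 1, 1, 1, 0, 0, 0]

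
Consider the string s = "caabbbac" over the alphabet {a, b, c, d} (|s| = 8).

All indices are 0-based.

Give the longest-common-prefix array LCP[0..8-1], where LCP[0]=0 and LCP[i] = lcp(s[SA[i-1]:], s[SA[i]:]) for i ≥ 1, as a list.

sorted suffixes:
  #0 SA[0]=1  'aabbbac'
  #1 SA[1]=2  'abbbac'
  #2 SA[2]=6  'ac'
  #3 SA[3]=5  'bac'
  #4 SA[4]=4  'bbac'
  #5 SA[5]=3  'bbbac'
  #6 SA[6]=7  'c'
  #7 SA[7]=0  'caabbbac'

SA = [1, 2, 6, 5, 4, 3, 7, 0]
rank  pair      lcp
   1  s[1:],s[2:]  1  'a'
   2  s[2:],s[6:]  1  'a'
   3  s[6:],s[5:]  0  ''
   4  s[5:],s[4:]  1  'b'
   5  s[4:],s[3:]  2  'bb'
   6  s[3:],s[7:]  0  ''
   7  s[7:],s[0:]  1  'c'

[0, 1, 1, 0, 1, 2, 0, 1]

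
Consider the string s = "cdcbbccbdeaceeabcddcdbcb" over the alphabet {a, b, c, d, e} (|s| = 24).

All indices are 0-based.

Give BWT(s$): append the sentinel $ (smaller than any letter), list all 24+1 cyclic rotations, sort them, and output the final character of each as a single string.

rank  rotation                   last
    0  $cdcbbccbdeaceeabcddcdbcb  b
    1  abcddcdbcb$cdcbbccbdeacee  e
    2  aceeabcddcdbcb$cdcbbccbde  e
    3  b$cdcbbccbdeaceeabcddcdbc  c
    4  bbccbdeaceeabcddcdbcb$cdc  c
    5  bcb$cdcbbccbdeaceeabcddcd  d
    6  bccbdeaceeabcddcdbcb$cdcb  b
    7  bcddcdbcb$cdcbbccbdeaceea  a
    8  bdeaceeabcddcdbcb$cdcbbcc  c
    9  cb$cdcbbccbdeaceeabcddcdb  b
   10  cbbccbdeaceeabcddcdbcb$cd  d
   11  cbdeaceeabcddcdbcb$cdcbbc  c
   12  ccbdeaceeabcddcdbcb$cdcbb  b
   13  cdbcb$cdcbbccbdeaceeabcdd  d
   14  cdcbbccbdeaceeabcddcdbcb$  $
   15  cddcdbcb$cdcbbccbdeaceeab  b
   16  ceeabcddcdbcb$cdcbbccbdea  a
   17  dbcb$cdcbbccbdeaceeabcddc  c
   18  dcbbccbdeaceeabcddcdbcb$c  c
   19  dcdbcb$cdcbbccbdeaceeabcd  d
   20  ddcdbcb$cdcbbccbdeaceeabc  c
   21  deaceeabcddcdbcb$cdcbbccb  b
   22  eabcddcdbcb$cdcbbccbdeace  e
   23  eaceeabcddcdbcb$cdcbbccbd  d
   24  eeabcddcdbcb$cdcbbccbdeac  c

beeccdbacbdcbd$baccdcbedc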